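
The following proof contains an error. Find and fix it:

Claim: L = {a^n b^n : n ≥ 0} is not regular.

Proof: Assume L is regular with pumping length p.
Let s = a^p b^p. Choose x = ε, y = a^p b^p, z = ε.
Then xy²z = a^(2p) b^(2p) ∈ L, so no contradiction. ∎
Error: The decomposition violates |xy| ≤ p. With y = a^p b^p, |xy| = |y| = 2p > p. (The proof also miscomputes xy²z, which would be a^p b^p a^p b^p rather than a^(2p) b^(2p), and it wrongly treats one harmless decomposition as settling the matter — the prover does not get to choose the decomposition.)

Correction: The pumping lemma requires |xy| ≤ p, and the argument must handle every decomposition satisfying |xy| ≤ p, |y| ≥ 1. Since s starts with p a's, any such y consists only of a's, say y = a^k with k ≥ 1. Then xy²z = a^(p+k) b^p has unequal numbers of a's and b's, so xy²z ∉ L — the required contradiction.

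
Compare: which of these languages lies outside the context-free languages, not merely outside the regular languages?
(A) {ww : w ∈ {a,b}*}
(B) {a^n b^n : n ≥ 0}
(A) {ww : w ∈ {a,b}*}

(A) {ww : w ∈ {a,b}*} requires the CFL pumping lemma.

- {a^n b^n : n ≥ 0} is context-free (but not regular)
  • Can be shown non-regular with the regular pumping lemma
  • After pumping, the number of a's and b's become unequal

- {ww : w ∈ {a,b}*} is NOT context-free
  • Requires the CFL pumping lemma to prove
  • Cannot verify equality of two arbitrary substrings

The CFL pumping lemma is "stronger" in that it can prove non-membership
in the larger class of context-free languages.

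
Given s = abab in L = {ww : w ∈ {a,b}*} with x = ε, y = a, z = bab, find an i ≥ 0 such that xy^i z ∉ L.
i = 0

xy⁰z = ε · ε · bab = bab; bab has odd length 3, so it cannot be written as ww and is not in L.
(Other choices also work, e.g. i = 2, 3; only i = 1 is guaranteed to stay in L since xy¹z = s.)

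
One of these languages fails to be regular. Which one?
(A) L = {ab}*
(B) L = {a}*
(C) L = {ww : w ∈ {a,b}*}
(C) {ww : w ∈ {a,b}*}

(C) L = {ww : w ∈ {a,b}*} is NOT regular.

The pumping lemma can be used to prove this:
After pumping, the two halves no longer match

The other languages are regular because they can be recognized by finite automata.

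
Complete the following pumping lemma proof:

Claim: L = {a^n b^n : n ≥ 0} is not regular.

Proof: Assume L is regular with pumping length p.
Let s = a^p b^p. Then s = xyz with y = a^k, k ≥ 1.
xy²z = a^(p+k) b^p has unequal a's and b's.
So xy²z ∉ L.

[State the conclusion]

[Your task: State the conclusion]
This contradicts the pumping lemma for regular languages,
which guarantees xy^i z ∈ L for all i ≥ 0.

Since our assumption that L is regular leads to a contradiction,
we conclude that L = {a^n b^n : n ≥ 0} is NOT regular. ∎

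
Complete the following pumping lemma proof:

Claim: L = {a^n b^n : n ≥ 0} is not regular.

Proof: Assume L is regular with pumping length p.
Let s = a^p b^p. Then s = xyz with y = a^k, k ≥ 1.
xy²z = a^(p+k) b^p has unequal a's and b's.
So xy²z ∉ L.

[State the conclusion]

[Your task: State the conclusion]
This contradicts the pumping lemma for regular languages,
which guarantees xy^i z ∈ L for all i ≥ 0.

Since our assumption that L is regular leads to a contradiction,
we conclude that L = {a^n b^n : n ≥ 0} is NOT regular. ∎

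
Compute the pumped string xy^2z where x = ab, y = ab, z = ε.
ababab

Given x = 'ab', y = 'ab', z = '' and i = 2:

xy^2z = x + y·y·...·y (2 times) + z
       = 'ab' + 'ab'^2 + ''
       = 'ab' + 'abab' + ''
       = 'ababab'

The pumped string is 'ababab' with length 6.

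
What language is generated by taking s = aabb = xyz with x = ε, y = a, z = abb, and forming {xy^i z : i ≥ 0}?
{xy^i z : i ≥ 0} = {a^(i+1) b^2 : i ≥ 0} = {abb, aabb, aaabb, ...}

With x = ε, y = a, z = abb: Starting with aabb and pumping the first 'a' (z = abb keeps the second 'a'), we get strings with i+1 a's followed by 2 b's for i = 0, 1, 2, ...; note bb is not produced because z always contributes one a.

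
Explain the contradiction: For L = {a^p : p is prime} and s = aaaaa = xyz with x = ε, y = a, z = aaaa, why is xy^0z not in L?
xy⁰z = aaaa ∉ L

Pumping with i = 0 replaces y = a by y⁰ = ε:
- Original: s = xyz = aaaaa; aaaaa has length 5, which is prime, so it is in L
- Pumped: xy⁰z = ε · ε · aaaa = aaaa
- aaaa has length 4 = 2 × 2, which is not prime, so it is not in L

The pumping lemma would require xy⁰z ∈ L, so this decomposition yields a contradiction.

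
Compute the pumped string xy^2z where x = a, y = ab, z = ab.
aababab

Given x = 'a', y = 'ab', z = 'ab' and i = 2:

xy^2z = x + y·y·...·y (2 times) + z
       = 'a' + 'ab'^2 + 'ab'
       = 'a' + 'abab' + 'ab'
       = 'aababab'

The pumped string is 'aababab' with length 7.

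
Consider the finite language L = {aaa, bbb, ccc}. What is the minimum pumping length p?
p = 4

For a finite language L, the pumping lemma holds vacuously if p > max|s| for s ∈ L.

The longest string in L = {aaa, bbb, ccc} has length 3.
If p = 4, then no string s ∈ L has |s| ≥ p, so the condition is vacuously true.

The minimum pumping length is p = 4.

Why no smaller p works: for any p ≤ 3, the longest string s ∈ L has |s| = 3 ≥ p, so it would
have to be pumpable; but pumping up (i = 2, 3, ...) produces ever longer strings, which cannot all lie in the
finite language L. So the pumping property fails for every p ≤ 3.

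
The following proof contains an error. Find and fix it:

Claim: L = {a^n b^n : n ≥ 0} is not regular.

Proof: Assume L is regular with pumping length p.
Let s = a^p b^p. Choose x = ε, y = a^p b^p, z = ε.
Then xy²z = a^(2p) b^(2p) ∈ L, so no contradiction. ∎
Error: The decomposition violates |xy| ≤ p. With y = a^p b^p, |xy| = |y| = 2p > p. (The proof also miscomputes xy²z, which would be a^p b^p a^p b^p rather than a^(2p) b^(2p), and it wrongly treats one harmless decomposition as settling the matter — the prover does not get to choose the decomposition.)

Correction: The pumping lemma requires |xy| ≤ p, and the argument must handle every decomposition satisfying |xy| ≤ p, |y| ≥ 1. Since s starts with p a's, any such y consists only of a's, say y = a^k with k ≥ 1. Then xy²z = a^(p+k) b^p has unequal numbers of a's and b's, so xy²z ∉ L — the required contradiction.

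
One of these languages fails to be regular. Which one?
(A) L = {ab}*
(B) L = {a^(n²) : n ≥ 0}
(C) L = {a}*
(B) {a^(n²) : n ≥ 0}

(B) L = {a^(n²) : n ≥ 0} is NOT regular.

The pumping lemma can be used to prove this:
After pumping, length is no longer a perfect square

The other languages are regular because they can be recognized by finite automata.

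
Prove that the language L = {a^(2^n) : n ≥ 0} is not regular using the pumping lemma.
Assume for contradiction that L is regular, and let p ≥ 1 be the pumping length given by the pumping lemma.
Choose s = a^(2^p). Then s ∈ L and |s| = 2^p ≥ p.
By the pumping lemma, s = xyz for some x, y, z with |xy| ≤ p, |y| ≥ 1, and xy^i z ∈ L for every i ≥ 0.
Here y = a^k for some k with 1 ≤ k ≤ |xy| ≤ p, and p < 2^p.

Take i = 2: |xy²z| = 2^p + k.
Now 2^p < 2^p + k ≤ 2^p + p < 2^p + 2^p = 2^(p+1).
So |xy²z| lies strictly between the consecutive powers of two 2^p and 2^(p+1), hence is not a power of 2, and xy²z ∉ L.

This contradicts the pumping lemma, which requires xy^i z ∈ L for all i ≥ 0.
Hence L = {a^(2^n) : n ≥ 0} is not regular. ∎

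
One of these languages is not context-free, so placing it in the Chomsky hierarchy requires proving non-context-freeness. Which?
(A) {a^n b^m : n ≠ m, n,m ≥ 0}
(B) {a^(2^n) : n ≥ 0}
(B) {a^(2^n) : n ≥ 0}

(B) {a^(2^n) : n ≥ 0} requires the CFL pumping lemma.

- {a^n b^m : n ≠ m, n,m ≥ 0} is context-free (but not regular)
  • Can be shown non-regular with the regular pumping lemma
  • After pumping a's, we can make n = m

- {a^(2^n) : n ≥ 0} is NOT context-free
  • Requires the CFL pumping lemma to prove
  • Gaps between powers of 2 grow exponentially

The CFL pumping lemma is "stronger" in that it can prove non-membership
in the larger class of context-free languages.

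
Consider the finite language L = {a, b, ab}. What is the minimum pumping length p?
p = 3

For a finite language L, the pumping lemma holds vacuously if p > max|s| for s ∈ L.

The longest string in L = {a, b, ab} has length 2.
If p = 3, then no string s ∈ L has |s| ≥ p, so the condition is vacuously true.

The minimum pumping length is p = 3.

Why no smaller p works: for any p ≤ 2, the longest string s ∈ L has |s| = 2 ≥ p, so it would
have to be pumpable; but pumping up (i = 2, 3, ...) produces ever longer strings, which cannot all lie in the
finite language L. So the pumping property fails for every p ≤ 2.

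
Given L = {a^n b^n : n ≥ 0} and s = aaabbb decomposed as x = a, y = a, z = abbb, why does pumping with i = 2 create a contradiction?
xy²z = aaaabbb ∉ L

Pumping with i = 2 replaces y = a by y² = aa:
- Original: s = xyz = aaabbb; aaabbb = a^3 b^3 has equal counts (3 = 3), so it is in L
- Pumped: xy²z = a · aa · abbb = aaaabbb
- aaaabbb has 4 a's and 3 b's; 4 ≠ 3, so it is not in L

The pumping lemma would require xy²z ∈ L, so this decomposition yields a contradiction.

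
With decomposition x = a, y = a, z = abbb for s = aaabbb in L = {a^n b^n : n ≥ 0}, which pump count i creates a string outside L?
i = 3

xy³z = a · aaa · abbb = aaaaabbb; aaaaabbb has 5 a's and 3 b's; 5 ≠ 3, so it is not in L.
(Other choices also work, e.g. i = 0, 2; only i = 1 is guaranteed to stay in L since xy¹z = s.)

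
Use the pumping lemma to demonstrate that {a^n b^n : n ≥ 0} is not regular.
Assume for contradiction that L is regular, and let p ≥ 1 be the pumping length given by the pumping lemma.
Choose s = a^p b^p. Then s ∈ L and |s| = 2p ≥ p.
By the pumping lemma, s = xyz for some x, y, z with |xy| ≤ p, |y| ≥ 1, and xy^i z ∈ L for every i ≥ 0.
Since |xy| ≤ p and the first p symbols of s are all a's, we must have y = a^k for some k with 1 ≤ k ≤ p.

Take i = 3: xy³z = a^(p + 2k) b^p.
This string has p + 2k a's but p b's, and p + 2k > p because k ≥ 1. So xy³z ∉ L.

This contradicts the pumping lemma, which requires xy^i z ∈ L for all i ≥ 0.
Hence L = {a^n b^n : n ≥ 0} is not regular. ∎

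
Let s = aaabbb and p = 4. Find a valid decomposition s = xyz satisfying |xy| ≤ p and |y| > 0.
x = '', y = 'aaab', z = 'bb'

For s = aaabbb and p = 4, one valid decomposition is:
- x = '' (length 0)
- y = 'aaab' (length 4)
- z = 'bb' (length 2)

Verification:
- xyz = '' + 'aaab' + 'bb' = aaabbb ✓
- |xy| = 4 ≤ 4 ✓
- |y| = 4 > 0 ✓

All pumping lemma constraints are satisfied.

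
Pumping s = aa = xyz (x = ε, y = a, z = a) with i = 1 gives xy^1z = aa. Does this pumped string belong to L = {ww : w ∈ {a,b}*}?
Yes

xy¹z = ε · a · a = aa.
aa splits into halves a · a, which are equal, so it is in L (w = a).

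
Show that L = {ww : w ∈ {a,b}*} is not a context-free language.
Assume for contradiction that L is context-free, and let p ≥ 1 be the pumping length given by the pumping lemma for CFLs.
Choose s = a^p b^p a^p b^p. Then s ∈ L (take w = a^p b^p) and |s| = 4p ≥ p.
By the CFL pumping lemma, s = uvxyz for some u, v, x, y, z with |vxy| ≤ p, |vy| ≥ 1, and uv^i xy^i z ∈ L for every i ≥ 0.

Write s as four blocks A₁ B₁ A₂ B₂ with A₁ = A₂ = a^p and B₁ = B₂ = b^p. Since |vxy| ≤ p, the window vxy lies inside at most two adjacent blocks. Take i = 0 and let t = uxz, so |t| = 4p − |vy| with 1 ≤ |vy| ≤ p. If |t| is odd, t ∉ L immediately, so assume |vy| is even (hence |vy| ≥ 2) and |t|/2 = 2p − |vy|/2, which satisfies p ≤ |t|/2 ≤ 2p − 1.

Case 1 (vxy inside A₁B₁): t = a^(p−j) b^(p−l) a^p b^p with j + l = |vy|. The second half of t has length < 2p, so it is a suffix of the trailing a^p b^p and ends in b; the first half is a^(p−j) b^(p−l) a^((j+l)/2), which ends in a because (j+l)/2 ≥ 1. The halves differ, so t ∉ L.

Case 2 (vxy inside B₁A₂, straddling the middle): t = a^p b^(p−j) a^(p−l) b^p with j + l = |vy|. If t = ww, then w is a prefix of t of length ≥ p, so w begins with a^p; and w is a suffix of t of length ≥ p, so w ends with b^p. That forces |w| ≥ 2p, contradicting |w| = |t|/2 ≤ 2p − 1. So t ∉ L.

Case 3 (vxy inside A₂B₂): t = a^p b^p a^(p−j) b^(p−l) with j + l = |vy|. The first half of t is a prefix of a^p b^p, so it begins with a; the second half is b^((j+l)/2) a^(p−j) b^(p−l), which begins with b. The halves differ, so t ∉ L.

In every case uv⁰xy⁰z = uxz ∉ L.

This contradicts the CFL pumping lemma, which requires uv^i xy^i z ∈ L for all i ≥ 0.
Hence L = {ww : w ∈ {a,b}*} is not context-free. ∎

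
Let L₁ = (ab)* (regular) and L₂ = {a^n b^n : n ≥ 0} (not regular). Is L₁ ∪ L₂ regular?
No — L₁ ∪ L₂ is not regular.

Let U = (ab)* ∪ {a^n b^n}. If U were regular, then U ∩ aa*bb* would be regular (closure under intersection with a regular language). But (ab)* ∩ aa*bb* = {ab} and {a^n b^n} ∩ aa*bb* = {a^n b^n : n ≥ 1}, so U ∩ aa*bb* = {a^n b^n : n ≥ 1}, which is not regular. Hence U is not regular.

Note that the bare facts "L₁ regular, L₂ non-regular" do not settle the question by themselves: the closure of regular languages under ∪, ∩, complement and difference applies only when BOTH operands are regular. With a non-regular operand the result can come out regular or non-regular depending on the specific languages, so one has to work out L₁ ∪ L₂ for this particular pair, as above.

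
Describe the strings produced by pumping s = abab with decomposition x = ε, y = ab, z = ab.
{xy^i z : i ≥ 0} = {(ab)^(i+1) : i ≥ 0} = {ab, abab, ababab, ...}

With x = ε, y = ab, z = ab: Pumping 'ab' gives strings of alternating a's and b's.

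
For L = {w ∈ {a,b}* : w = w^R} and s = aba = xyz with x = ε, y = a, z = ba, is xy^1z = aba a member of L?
Yes

xy¹z = ε · a · ba = aba.
aba reversed is aba, the same string, so it is a palindrome and is in L.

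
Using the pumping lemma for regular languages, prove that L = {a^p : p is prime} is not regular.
Assume for contradiction that L is regular, and let p ≥ 1 be the pumping length given by the pumping lemma.
Choose a prime q with q ≥ p (one exists because there are infinitely many primes) and let s = a^q. Then s ∈ L and |s| = q ≥ p.
By the pumping lemma, s = xyz for some x, y, z with |xy| ≤ p, |y| ≥ 1, and xy^i z ∈ L for every i ≥ 0.
Here y = a^k for some k with 1 ≤ k ≤ p, and xy^i z = a^(q + (i − 1)k) for every i ≥ 0.

Take i = q + 1: |xy^(q+1) z| = q + qk = q(k + 1).
Both factors satisfy q ≥ 2 and k + 1 ≥ 2, so q(k + 1) is composite, and xy^(q+1) z ∉ L.

This contradicts the pumping lemma, which requires xy^i z ∈ L for all i ≥ 0.
Hence L = {a^p : p is prime} is not regular. ∎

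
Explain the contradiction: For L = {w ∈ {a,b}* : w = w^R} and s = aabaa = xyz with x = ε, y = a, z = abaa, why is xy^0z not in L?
xy⁰z = abaa ∉ L

Pumping with i = 0 replaces y = a by y⁰ = ε:
- Original: s = xyz = aabaa; aabaa reversed is aabaa, the same string, so it is a palindrome and is in L
- Pumped: xy⁰z = ε · ε · abaa = abaa
- abaa reversed is aaba ≠ abaa, so it is not a palindrome and is not in L

The pumping lemma would require xy⁰z ∈ L, so this decomposition yields a contradiction.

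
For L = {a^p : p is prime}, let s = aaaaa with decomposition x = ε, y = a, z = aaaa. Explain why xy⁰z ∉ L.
xy⁰z = aaaa ∉ L

Pumping with i = 0 replaces y = a by y⁰ = ε:
- Original: s = xyz = aaaaa; aaaaa has length 5, which is prime, so it is in L
- Pumped: xy⁰z = ε · ε · aaaa = aaaa
- aaaa has length 4 = 2 × 2, which is not prime, so it is not in L

The pumping lemma would require xy⁰z ∈ L, so this decomposition yields a contradiction.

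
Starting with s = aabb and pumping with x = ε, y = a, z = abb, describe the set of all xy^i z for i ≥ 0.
{xy^i z : i ≥ 0} = {a^(i+1) b^2 : i ≥ 0} = {abb, aabb, aaabb, ...}

With x = ε, y = a, z = abb: Starting with aabb and pumping the first 'a' (z = abb keeps the second 'a'), we get strings with i+1 a's followed by 2 b's for i = 0, 1, 2, ...; note bb is not produced because z always contributes one a.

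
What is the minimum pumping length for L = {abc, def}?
p = 4

For a finite language L, the pumping lemma holds vacuously if p > max|s| for s ∈ L.

The longest string in L = {abc, def} has length 3.
If p = 4, then no string s ∈ L has |s| ≥ p, so the condition is vacuously true.

The minimum pumping length is p = 4.

Why no smaller p works: for any p ≤ 3, the longest string s ∈ L has |s| = 3 ≥ p, so it would
have to be pumpable; but pumping up (i = 2, 3, ...) produces ever longer strings, which cannot all lie in the
finite language L. So the pumping property fails for every p ≤ 3.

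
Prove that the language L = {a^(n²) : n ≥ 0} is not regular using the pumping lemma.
Assume for contradiction that L is regular, and let p ≥ 1 be the pumping length given by the pumping lemma.
Choose s = a^(p²). Then s ∈ L and |s| = p² ≥ p.
By the pumping lemma, s = xyz for some x, y, z with |xy| ≤ p, |y| ≥ 1, and xy^i z ∈ L for every i ≥ 0.
Here y = a^k for some k with 1 ≤ k ≤ |xy| ≤ p.

Take i = 2: |xy²z| = p² + k.
Now p² < p² + k ≤ p² + p < p² + 2p + 1 = (p + 1)².
So |xy²z| lies strictly between the consecutive squares p² and (p + 1)², hence is not a perfect square, and xy²z ∉ L.

This contradicts the pumping lemma, which requires xy^i z ∈ L for all i ≥ 0.
Hence L = {a^(n²) : n ≥ 0} is not regular. ∎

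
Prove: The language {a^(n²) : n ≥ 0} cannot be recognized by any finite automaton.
Assume for contradiction that L is regular, and let p ≥ 1 be the pumping length given by the pumping lemma.
Choose s = a^(p²). Then s ∈ L and |s| = p² ≥ p.
By the pumping lemma, s = xyz for some x, y, z with |xy| ≤ p, |y| ≥ 1, and xy^i z ∈ L for every i ≥ 0.
Here y = a^k for some k with 1 ≤ k ≤ |xy| ≤ p.

Take i = 2: |xy²z| = p² + k.
Now p² < p² + k ≤ p² + p < p² + 2p + 1 = (p + 1)².
So |xy²z| lies strictly between the consecutive squares p² and (p + 1)², hence is not a perfect square, and xy²z ∉ L.

This contradicts the pumping lemma, which requires xy^i z ∈ L for all i ≥ 0.
Hence L = {a^(n²) : n ≥ 0} is not regular. ∎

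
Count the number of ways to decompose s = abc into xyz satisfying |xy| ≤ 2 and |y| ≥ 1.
3

For s = 'abc' with pumping length p = 2:

Constraints: |xy| ≤ 2, |y| > 0

Valid decompositions (|xy| ≤ p, |y| ≥ 1):
  • x='', y='a', z='bc'
  • x='a', y='b', z='c'
  • x='', y='ab', z='c'

Total count: 3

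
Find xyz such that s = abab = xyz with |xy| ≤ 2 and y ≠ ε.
x = 'a', y = 'b', z = 'ab'

For s = abab and p = 2, one valid decomposition is:
- x = 'a' (length 1)
- y = 'b' (length 1)
- z = 'ab' (length 2)

Verification:
- xyz = 'a' + 'b' + 'ab' = abab ✓
- |xy| = 2 ≤ 2 ✓
- |y| = 1 > 0 ✓

All pumping lemma constraints are satisfied.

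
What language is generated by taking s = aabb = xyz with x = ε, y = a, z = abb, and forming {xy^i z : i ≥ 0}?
{xy^i z : i ≥ 0} = {a^(i+1) b^2 : i ≥ 0} = {abb, aabb, aaabb, ...}

With x = ε, y = a, z = abb: Starting with aabb and pumping the first 'a' (z = abb keeps the second 'a'), we get strings with i+1 a's followed by 2 b's for i = 0, 1, 2, ...; note bb is not produced because z always contributes one a.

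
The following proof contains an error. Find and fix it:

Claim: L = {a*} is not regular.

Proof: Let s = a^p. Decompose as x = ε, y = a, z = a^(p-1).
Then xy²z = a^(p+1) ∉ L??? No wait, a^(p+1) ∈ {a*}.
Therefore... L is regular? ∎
Error: The proof attempts to show a*  is not regular, but a* IS regular!

Correction: a* is a regular language (recognized by a simple DFA with one accepting state and self-loop on 'a'). The pumping lemma can only prove non-regularity, not regularity. For regular languages, pumping always works.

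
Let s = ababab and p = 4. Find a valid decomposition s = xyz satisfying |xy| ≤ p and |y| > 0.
x = '', y = 'abab', z = 'ab'

For s = ababab and p = 4, one valid decomposition is:
- x = '' (length 0)
- y = 'abab' (length 4)
- z = 'ab' (length 2)

Verification:
- xyz = '' + 'abab' + 'ab' = ababab ✓
- |xy| = 4 ≤ 4 ✓
- |y| = 4 > 0 ✓

All pumping lemma constraints are satisfied.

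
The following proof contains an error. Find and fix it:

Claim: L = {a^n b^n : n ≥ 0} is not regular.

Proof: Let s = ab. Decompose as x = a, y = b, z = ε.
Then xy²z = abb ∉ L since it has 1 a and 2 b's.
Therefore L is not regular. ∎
Error: The string s = ab might be shorter than the pumping length p.

Correction: Choose s = a^p b^p to ensure |s| ≥ p. Also, the decomposition is wrong: with |xy| ≤ p, y cannot include b's when s starts with p a's.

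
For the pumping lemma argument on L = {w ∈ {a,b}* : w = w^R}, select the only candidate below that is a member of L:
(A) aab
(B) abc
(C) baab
(C) baab

The pumping lemma is applied to a string s that lies in L, so first check membership of each option:
- (A) aab reversed is baa ≠ aab, so it is not a palindrome and is not in L ✗
- (B) abc reversed is cba ≠ abc, so it is not a palindrome and is not in L ✗
- (C) baab reversed is baab, the same string, so it is a palindrome and is in L ✓

Only (C) baab is in L, so it is the only candidate that could play the role of s.
(In a complete proof one picks s in terms of the pumping length p so that |s| ≥ p is guaranteed; a fixed string like baab illustrates the shape of such an s.)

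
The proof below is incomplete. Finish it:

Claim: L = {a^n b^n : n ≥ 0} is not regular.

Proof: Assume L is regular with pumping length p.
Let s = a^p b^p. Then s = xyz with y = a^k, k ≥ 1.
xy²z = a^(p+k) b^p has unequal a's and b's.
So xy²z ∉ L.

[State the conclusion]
This contradicts the pumping lemma for regular languages,
which guarantees xy^i z ∈ L for all i ≥ 0.

Since our assumption that L is regular leads to a contradiction,
we conclude that L = {a^n b^n : n ≥ 0} is NOT regular. ∎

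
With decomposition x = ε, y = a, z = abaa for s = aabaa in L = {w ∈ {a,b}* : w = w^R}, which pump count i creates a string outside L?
i = 0

xy⁰z = ε · ε · abaa = abaa; abaa reversed is aaba ≠ abaa, so it is not a palindrome and is not in L.
(Other choices also work, e.g. i = 2, 3; only i = 1 is guaranteed to stay in L since xy¹z = s.)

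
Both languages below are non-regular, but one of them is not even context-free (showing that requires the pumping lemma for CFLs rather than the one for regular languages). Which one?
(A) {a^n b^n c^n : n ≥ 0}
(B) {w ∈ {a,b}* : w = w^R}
(A) {a^n b^n c^n : n ≥ 0}

(A) {a^n b^n c^n : n ≥ 0} requires the CFL pumping lemma.

- {w ∈ {a,b}* : w = w^R} is context-free (but not regular)
  • Can be shown non-regular with the regular pumping lemma
  • After pumping, the string is no longer symmetric

- {a^n b^n c^n : n ≥ 0} is NOT context-free
  • Requires the CFL pumping lemma to prove
  • Cannot maintain three equal counts simultaneously

The CFL pumping lemma is "stronger" in that it can prove non-membership
in the larger class of context-free languages.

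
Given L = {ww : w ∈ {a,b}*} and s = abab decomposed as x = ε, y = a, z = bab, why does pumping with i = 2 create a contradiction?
xy²z = aabab ∉ L

Pumping with i = 2 replaces y = a by y² = aa:
- Original: s = xyz = abab; abab splits into halves ab · ab, which are equal, so it is in L (w = ab)
- Pumped: xy²z = ε · aa · bab = aabab
- aabab has odd length 5, so it cannot be written as ww and is not in L

The pumping lemma would require xy²z ∈ L, so this decomposition yields a contradiction.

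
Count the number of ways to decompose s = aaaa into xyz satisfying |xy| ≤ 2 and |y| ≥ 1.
3

For s = 'aaaa' with pumping length p = 2:

Constraints: |xy| ≤ 2, |y| > 0

Valid decompositions (|xy| ≤ p, |y| ≥ 1):
  • x='', y='a', z='aaa'
  • x='a', y='a', z='aa'
  • x='', y='aa', z='aa'

Total count: 3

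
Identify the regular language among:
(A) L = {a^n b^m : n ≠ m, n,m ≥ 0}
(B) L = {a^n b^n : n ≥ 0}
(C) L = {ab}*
(C) {ab}*

(C) L = {ab}* is regular.

This can be recognized by a finite automaton (DFA/NFA).
Regular expressions like {ab}* define regular languages.

The other choices are not regular:
- {a^n b^m : n ≠ m, n,m ≥ 0}: After pumping a's, we can make n = m
- {a^n b^n : n ≥ 0}: After pumping, the number of a's and b's become unequal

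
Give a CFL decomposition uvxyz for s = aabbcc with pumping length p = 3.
u='aa', v='b', x='b', y='c', z='c'

For s = aabbcc with pumping length p = 3:

One valid decomposition:
- u = 'aa'
- v = 'b'
- x = 'b'
- y = 'c'
- z = 'c'

Verification:
- uvxyz = 'aa' + 'b' + 'b' + 'c' + 'c' = aabbcc ✓
- |vxy| = |'bbc'| = 3 ≤ 3 ✓
- |vy| = |'bc'| = 2 > 0 ✓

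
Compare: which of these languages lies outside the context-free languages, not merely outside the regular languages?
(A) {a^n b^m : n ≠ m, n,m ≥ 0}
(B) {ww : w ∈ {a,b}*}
(B) {ww : w ∈ {a,b}*}

(B) {ww : w ∈ {a,b}*} requires the CFL pumping lemma.

- {a^n b^m : n ≠ m, n,m ≥ 0} is context-free (but not regular)
  • Can be shown non-regular with the regular pumping lemma
  • After pumping a's, we can make n = m

- {ww : w ∈ {a,b}*} is NOT context-free
  • Requires the CFL pumping lemma to prove
  • Cannot verify equality of two arbitrary substrings

The CFL pumping lemma is "stronger" in that it can prove non-membership
in the larger class of context-free languages.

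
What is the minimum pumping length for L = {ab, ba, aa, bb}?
p = 3

For a finite language L, the pumping lemma holds vacuously if p > max|s| for s ∈ L.

The longest string in L = {ab, ba, aa, bb} has length 2.
If p = 3, then no string s ∈ L has |s| ≥ p, so the condition is vacuously true.

The minimum pumping length is p = 3.

Why no smaller p works: for any p ≤ 2, the longest string s ∈ L has |s| = 2 ≥ p, so it would
have to be pumpable; but pumping up (i = 2, 3, ...) produces ever longer strings, which cannot all lie in the
finite language L. So the pumping property fails for every p ≤ 2.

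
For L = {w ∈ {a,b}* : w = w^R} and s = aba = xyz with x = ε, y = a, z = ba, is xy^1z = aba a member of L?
Yes

xy¹z = ε · a · ba = aba.
aba reversed is aba, the same string, so it is a palindrome and is in L.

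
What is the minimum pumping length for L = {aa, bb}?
p = 3

For a finite language L, the pumping lemma holds vacuously if p > max|s| for s ∈ L.

The longest string in L = {aa, bb} has length 2.
If p = 3, then no string s ∈ L has |s| ≥ p, so the condition is vacuously true.

The minimum pumping length is p = 3.

Why no smaller p works: for any p ≤ 2, the longest string s ∈ L has |s| = 2 ≥ p, so it would
have to be pumpable; but pumping up (i = 2, 3, ...) produces ever longer strings, which cannot all lie in the
finite language L. So the pumping property fails for every p ≤ 2.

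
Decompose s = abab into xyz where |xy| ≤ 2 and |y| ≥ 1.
x = '', y = 'ab', z = 'ab'

For s = abab and p = 2, one valid decomposition is:
- x = '' (length 0)
- y = 'ab' (length 2)
- z = 'ab' (length 2)

Verification:
- xyz = '' + 'ab' + 'ab' = abab ✓
- |xy| = 2 ≤ 2 ✓
- |y| = 2 > 0 ✓

All pumping lemma constraints are satisfied.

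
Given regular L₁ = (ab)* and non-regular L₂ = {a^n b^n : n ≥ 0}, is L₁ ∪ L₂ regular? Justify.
No — L₁ ∪ L₂ is not regular.

Let U = (ab)* ∪ {a^n b^n}. If U were regular, then U ∩ aa*bb* would be regular (closure under intersection with a regular language). But (ab)* ∩ aa*bb* = {ab} and {a^n b^n} ∩ aa*bb* = {a^n b^n : n ≥ 1}, so U ∩ aa*bb* = {a^n b^n : n ≥ 1}, which is not regular. Hence U is not regular.

Note that the bare facts "L₁ regular, L₂ non-regular" do not settle the question by themselves: the closure of regular languages under ∪, ∩, complement and difference applies only when BOTH operands are regular. With a non-regular operand the result can come out regular or non-regular depending on the specific languages, so one has to work out L₁ ∪ L₂ for this particular pair, as above.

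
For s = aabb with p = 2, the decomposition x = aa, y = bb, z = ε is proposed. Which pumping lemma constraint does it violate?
Violated: |xy| ≤ p

The decomposition x = aa, y = bb, z = ε for s = aabb with p = 2
violates the constraint: |xy| ≤ p

|xy| = |aabb| = 4 > 2 = p. The decomposition puts too many characters in xy.

Pumping lemma constraints:
1. xyz = s (decomposition is valid)
2. |xy| ≤ p
3. |y| > 0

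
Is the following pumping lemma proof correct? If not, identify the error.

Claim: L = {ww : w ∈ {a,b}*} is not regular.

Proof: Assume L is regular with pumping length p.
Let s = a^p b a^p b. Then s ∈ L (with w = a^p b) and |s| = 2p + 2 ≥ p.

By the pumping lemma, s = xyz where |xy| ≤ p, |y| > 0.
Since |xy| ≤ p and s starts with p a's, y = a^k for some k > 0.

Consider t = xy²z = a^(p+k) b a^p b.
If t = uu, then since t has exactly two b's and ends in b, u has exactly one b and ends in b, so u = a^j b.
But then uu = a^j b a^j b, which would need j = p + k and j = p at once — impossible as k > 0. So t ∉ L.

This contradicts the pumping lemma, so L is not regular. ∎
The proof is correct.

This proof is valid because:
1. s = a^p b a^p b is in L and is chosen in terms of p, so |s| ≥ p holds for every p
2. The decomposition analysis is correct: |xy| ≤ p forces y to lie inside the leading a's
3. The contradiction is valid: the argument shows a^(p+k) b a^p b cannot be split into two equal halves
4. The conclusion follows logically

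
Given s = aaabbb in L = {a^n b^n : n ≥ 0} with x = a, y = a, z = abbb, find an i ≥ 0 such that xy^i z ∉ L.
i = 0

xy⁰z = a · ε · abbb = aabbb; aabbb has 2 a's and 3 b's; 2 ≠ 3, so it is not in L.
(Other choices also work, e.g. i = 2, 3; only i = 1 is guaranteed to stay in L since xy¹z = s.)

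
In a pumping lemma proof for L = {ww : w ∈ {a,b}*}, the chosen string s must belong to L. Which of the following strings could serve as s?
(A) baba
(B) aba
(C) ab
(A) baba

The pumping lemma is applied to a string s that lies in L, so first check membership of each option:
- (A) baba splits into halves ba · ba, which are equal, so it is in L (w = ba) ✓
- (B) aba has odd length 3, so it cannot be written as ww and is not in L ✗
- (C) ab has length 2; its halves are a and b, which differ, so it is not in L ✗

Only (A) baba is in L, so it is the only candidate that could play the role of s.
(In a complete proof one picks s in terms of the pumping length p so that |s| ≥ p is guaranteed; a fixed string like baba illustrates the shape of such an s.)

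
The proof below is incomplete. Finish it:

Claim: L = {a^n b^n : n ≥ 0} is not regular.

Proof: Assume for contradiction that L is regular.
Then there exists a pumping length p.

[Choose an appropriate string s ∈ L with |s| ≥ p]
s = a^p b^p

This string is in L (has equal a's and b's) and has length 2p ≥ p.
Any decomposition xyz with |xy| ≤ p means y consists only of a's,
so pumping will unbalance the counts.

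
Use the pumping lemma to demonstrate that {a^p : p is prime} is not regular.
Assume for contradiction that L is regular, and let p ≥ 1 be the pumping length given by the pumping lemma.
Choose a prime q with q ≥ p (one exists because there are infinitely many primes) and let s = a^q. Then s ∈ L and |s| = q ≥ p.
By the pumping lemma, s = xyz for some x, y, z with |xy| ≤ p, |y| ≥ 1, and xy^i z ∈ L for every i ≥ 0.
Here y = a^k for some k with 1 ≤ k ≤ p, and xy^i z = a^(q + (i − 1)k) for every i ≥ 0.

Take i = q + 1: |xy^(q+1) z| = q + qk = q(k + 1).
Both factors satisfy q ≥ 2 and k + 1 ≥ 2, so q(k + 1) is composite, and xy^(q+1) z ∉ L.

This contradicts the pumping lemma, which requires xy^i z ∈ L for all i ≥ 0.
Hence L = {a^p : p is prime} is not regular. ∎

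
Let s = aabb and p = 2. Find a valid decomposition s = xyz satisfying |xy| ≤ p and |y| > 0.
x = '', y = 'a', z = 'abb'

For s = aabb and p = 2, one valid decomposition is:
- x = '' (length 0)
- y = 'a' (length 1)
- z = 'abb' (length 3)

Verification:
- xyz = '' + 'a' + 'abb' = aabb ✓
- |xy| = 1 ≤ 2 ✓
- |y| = 1 > 0 ✓

All pumping lemma constraints are satisfied.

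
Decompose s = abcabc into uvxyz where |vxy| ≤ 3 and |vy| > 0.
u='ab', v='c', x='a', y='b', z='c'

For s = abcabc with pumping length p = 3:

One valid decomposition:
- u = 'ab'
- v = 'c'
- x = 'a'
- y = 'b'
- z = 'c'

Verification:
- uvxyz = 'ab' + 'c' + 'a' + 'b' + 'c' = abcabc ✓
- |vxy| = |'cab'| = 3 ≤ 3 ✓
- |vy| = |'cb'| = 2 > 0 ✓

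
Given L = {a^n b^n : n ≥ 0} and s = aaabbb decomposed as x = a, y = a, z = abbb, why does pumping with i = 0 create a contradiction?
xy⁰z = aabbb ∉ L

Pumping with i = 0 replaces y = a by y⁰ = ε:
- Original: s = xyz = aaabbb; aaabbb = a^3 b^3 has equal counts (3 = 3), so it is in L
- Pumped: xy⁰z = a · ε · abbb = aabbb
- aabbb has 2 a's and 3 b's; 2 ≠ 3, so it is not in L

The pumping lemma would require xy⁰z ∈ L, so this decomposition yields a contradiction.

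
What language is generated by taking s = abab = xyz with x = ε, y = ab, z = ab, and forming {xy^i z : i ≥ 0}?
{xy^i z : i ≥ 0} = {(ab)^(i+1) : i ≥ 0} = {ab, abab, ababab, ...}

With x = ε, y = ab, z = ab: Pumping 'ab' gives strings of alternating a's and b's.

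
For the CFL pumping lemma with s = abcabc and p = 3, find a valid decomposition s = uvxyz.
u='ab', v='c', x='a', y='b', z='c'

For s = abcabc with pumping length p = 3:

One valid decomposition:
- u = 'ab'
- v = 'c'
- x = 'a'
- y = 'b'
- z = 'c'

Verification:
- uvxyz = 'ab' + 'c' + 'a' + 'b' + 'c' = abcabc ✓
- |vxy| = |'cab'| = 3 ≤ 3 ✓
- |vy| = |'cb'| = 2 > 0 ✓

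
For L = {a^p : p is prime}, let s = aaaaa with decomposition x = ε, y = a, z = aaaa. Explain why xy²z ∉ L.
xy²z = aaaaaa ∉ L

Pumping with i = 2 replaces y = a by y² = aa:
- Original: s = xyz = aaaaa; aaaaa has length 5, which is prime, so it is in L
- Pumped: xy²z = ε · aa · aaaa = aaaaaa
- aaaaaa has length 6 = 2 × 3, which is not prime, so it is not in L

The pumping lemma would require xy²z ∈ L, so this decomposition yields a contradiction.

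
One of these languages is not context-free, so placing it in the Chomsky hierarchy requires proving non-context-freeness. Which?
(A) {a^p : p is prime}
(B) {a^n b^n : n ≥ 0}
(A) {a^p : p is prime}

(A) {a^p : p is prime} requires the CFL pumping lemma.

- {a^n b^n : n ≥ 0} is context-free (but not regular)
  • Can be shown non-regular with the regular pumping lemma
  • After pumping, the number of a's and b's become unequal

- {a^p : p is prime} is NOT context-free
  • Requires the CFL pumping lemma to prove
  • The CFL pumping lemma also fails because prime gaps are unbounded

The CFL pumping lemma is "stronger" in that it can prove non-membership
in the larger class of context-free languages.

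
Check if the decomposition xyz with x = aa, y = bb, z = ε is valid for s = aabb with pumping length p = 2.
Violated: |xy| ≤ p

The decomposition x = aa, y = bb, z = ε for s = aabb with p = 2
violates the constraint: |xy| ≤ p

|xy| = |aabb| = 4 > 2 = p. The decomposition puts too many characters in xy.

Pumping lemma constraints:
1. xyz = s (decomposition is valid)
2. |xy| ≤ p
3. |y| > 0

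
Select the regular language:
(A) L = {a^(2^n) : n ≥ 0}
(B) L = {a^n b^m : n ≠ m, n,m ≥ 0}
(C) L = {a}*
(C) {a}*

(C) L = {a}* is regular.

This can be recognized by a finite automaton (DFA/NFA).
Regular expressions like {a}* define regular languages.

The other choices are not regular:
- {a^(2^n) : n ≥ 0}: After pumping, length is no longer a power of 2
- {a^n b^m : n ≠ m, n,m ≥ 0}: After pumping a's, we can make n = m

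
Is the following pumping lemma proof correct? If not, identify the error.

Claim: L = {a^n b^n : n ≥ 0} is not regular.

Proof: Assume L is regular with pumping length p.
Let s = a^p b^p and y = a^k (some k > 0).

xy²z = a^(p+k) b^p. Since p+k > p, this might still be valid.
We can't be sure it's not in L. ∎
The proof is INCORRECT.

Error: The conclusion is wrong.
xy²z = a^(p+k) b^p is definitely NOT in L because the number of a's (p+k) ≠ number of b's (p).
The proof incorrectly doubts what is actually a valid contradiction.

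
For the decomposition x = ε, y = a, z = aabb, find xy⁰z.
aabb

Given x = '', y = 'a', z = 'aabb' and i = 0:

xy^0z = x + y·y·...·y (0 times) + z
       = '' + 'a'^0 + 'aabb'
       = '' + '' + 'aabb'
       = 'aabb'

The pumped string is 'aabb' with length 4.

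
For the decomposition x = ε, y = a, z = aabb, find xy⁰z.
aabb

Given x = '', y = 'a', z = 'aabb' and i = 0:

xy^0z = x + y·y·...·y (0 times) + z
       = '' + 'a'^0 + 'aabb'
       = '' + '' + 'aabb'
       = 'aabb'

The pumped string is 'aabb' with length 4.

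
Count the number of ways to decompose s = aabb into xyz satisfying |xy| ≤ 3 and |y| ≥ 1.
6

For s = 'aabb' with pumping length p = 3:

Constraints: |xy| ≤ 3, |y| > 0

Valid decompositions (|xy| ≤ p, |y| ≥ 1):
  • x='', y='a', z='abb'
  • x='a', y='a', z='bb'
  • x='', y='aa', z='bb'
  • x='aa', y='b', z='b'
  • x='a', y='ab', z='b'
  • x='', y='aab', z='b'

Total count: 6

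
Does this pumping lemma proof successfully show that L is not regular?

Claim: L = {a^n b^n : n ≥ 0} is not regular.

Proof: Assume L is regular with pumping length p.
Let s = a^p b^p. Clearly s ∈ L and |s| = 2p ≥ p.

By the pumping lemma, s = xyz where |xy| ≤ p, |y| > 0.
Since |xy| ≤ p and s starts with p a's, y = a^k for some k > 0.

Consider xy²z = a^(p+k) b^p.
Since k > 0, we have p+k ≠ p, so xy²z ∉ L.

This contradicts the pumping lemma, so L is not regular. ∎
The proof is correct.

This proof is valid because:
1. The string s = a^p b^p is correctly in L
2. The decomposition analysis is correct: y must consist only of a's
3. The contradiction is valid: pumping increases a's but not b's
4. The conclusion follows logically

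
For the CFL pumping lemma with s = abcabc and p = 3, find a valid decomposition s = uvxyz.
u='ab', v='c', x='a', y='b', z='c'

For s = abcabc with pumping length p = 3:

One valid decomposition:
- u = 'ab'
- v = 'c'
- x = 'a'
- y = 'b'
- z = 'c'

Verification:
- uvxyz = 'ab' + 'c' + 'a' + 'b' + 'c' = abcabc ✓
- |vxy| = |'cab'| = 3 ≤ 3 ✓
- |vy| = |'cb'| = 2 > 0 ✓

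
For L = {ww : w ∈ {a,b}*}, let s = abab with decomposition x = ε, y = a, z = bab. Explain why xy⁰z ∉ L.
xy⁰z = bab ∉ L

Pumping with i = 0 replaces y = a by y⁰ = ε:
- Original: s = xyz = abab; abab splits into halves ab · ab, which are equal, so it is in L (w = ab)
- Pumped: xy⁰z = ε · ε · bab = bab
- bab has odd length 3, so it cannot be written as ww and is not in L

The pumping lemma would require xy⁰z ∈ L, so this decomposition yields a contradiction.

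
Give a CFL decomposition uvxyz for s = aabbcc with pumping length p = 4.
u='a', v='a', x='bb', y='c', z='c'

For s = aabbcc with pumping length p = 4:

One valid decomposition:
- u = 'a'
- v = 'a'
- x = 'bb'
- y = 'c'
- z = 'c'

Verification:
- uvxyz = 'a' + 'a' + 'bb' + 'c' + 'c' = aabbcc ✓
- |vxy| = |'abbc'| = 4 ≤ 4 ✓
- |vy| = |'ac'| = 2 > 0 ✓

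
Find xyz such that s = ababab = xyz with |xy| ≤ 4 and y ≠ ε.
x = '', y = 'aba', z = 'bab'

For s = ababab and p = 4, one valid decomposition is:
- x = '' (length 0)
- y = 'aba' (length 3)
- z = 'bab' (length 3)

Verification:
- xyz = '' + 'aba' + 'bab' = ababab ✓
- |xy| = 3 ≤ 4 ✓
- |y| = 3 > 0 ✓

All pumping lemma constraints are satisfied.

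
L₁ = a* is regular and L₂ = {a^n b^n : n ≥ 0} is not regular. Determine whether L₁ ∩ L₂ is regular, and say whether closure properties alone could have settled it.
Yes — L₁ ∩ L₂ is regular.

A string of a* contains no b's, and the only string of {a^n b^n} with no b's is ε (n = 0). So L₁ ∩ L₂ = {ε}, a finite language, which is regular.

Note that the bare facts "L₁ regular, L₂ non-regular" do not settle the question by themselves: the closure of regular languages under ∪, ∩, complement and difference applies only when BOTH operands are regular. With a non-regular operand the result can come out regular or non-regular depending on the specific languages, so one has to work out L₁ ∩ L₂ for this particular pair, as above.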